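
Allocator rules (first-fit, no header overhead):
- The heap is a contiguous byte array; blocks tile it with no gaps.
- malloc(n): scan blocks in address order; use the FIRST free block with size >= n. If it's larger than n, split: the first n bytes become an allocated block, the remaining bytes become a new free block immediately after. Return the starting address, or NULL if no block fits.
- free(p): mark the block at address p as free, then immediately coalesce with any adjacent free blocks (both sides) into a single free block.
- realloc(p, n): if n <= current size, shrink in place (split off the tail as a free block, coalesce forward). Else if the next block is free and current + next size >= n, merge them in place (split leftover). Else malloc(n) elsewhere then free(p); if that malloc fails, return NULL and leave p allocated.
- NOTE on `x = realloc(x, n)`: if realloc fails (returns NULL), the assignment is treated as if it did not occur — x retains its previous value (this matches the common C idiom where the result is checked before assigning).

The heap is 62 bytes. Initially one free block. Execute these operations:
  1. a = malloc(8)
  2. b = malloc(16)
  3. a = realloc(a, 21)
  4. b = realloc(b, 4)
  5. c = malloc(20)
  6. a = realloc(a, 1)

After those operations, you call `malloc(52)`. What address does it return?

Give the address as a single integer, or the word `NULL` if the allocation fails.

Answer: NULL

Derivation:
Op 1: a = malloc(8) -> a = 0; heap: [0-7 ALLOC][8-61 FREE]
Op 2: b = malloc(16) -> b = 8; heap: [0-7 ALLOC][8-23 ALLOC][24-61 FREE]
Op 3: a = realloc(a, 21) -> a = 24; heap: [0-7 FREE][8-23 ALLOC][24-44 ALLOC][45-61 FREE]
Op 4: b = realloc(b, 4) -> b = 8; heap: [0-7 FREE][8-11 ALLOC][12-23 FREE][24-44 ALLOC][45-61 FREE]
Op 5: c = malloc(20) -> c = NULL; heap: [0-7 FREE][8-11 ALLOC][12-23 FREE][24-44 ALLOC][45-61 FREE]
Op 6: a = realloc(a, 1) -> a = 24; heap: [0-7 FREE][8-11 ALLOC][12-23 FREE][24-24 ALLOC][25-61 FREE]
malloc(52): first-fit scan over [0-7 FREE][8-11 ALLOC][12-23 FREE][24-24 ALLOC][25-61 FREE] -> NULL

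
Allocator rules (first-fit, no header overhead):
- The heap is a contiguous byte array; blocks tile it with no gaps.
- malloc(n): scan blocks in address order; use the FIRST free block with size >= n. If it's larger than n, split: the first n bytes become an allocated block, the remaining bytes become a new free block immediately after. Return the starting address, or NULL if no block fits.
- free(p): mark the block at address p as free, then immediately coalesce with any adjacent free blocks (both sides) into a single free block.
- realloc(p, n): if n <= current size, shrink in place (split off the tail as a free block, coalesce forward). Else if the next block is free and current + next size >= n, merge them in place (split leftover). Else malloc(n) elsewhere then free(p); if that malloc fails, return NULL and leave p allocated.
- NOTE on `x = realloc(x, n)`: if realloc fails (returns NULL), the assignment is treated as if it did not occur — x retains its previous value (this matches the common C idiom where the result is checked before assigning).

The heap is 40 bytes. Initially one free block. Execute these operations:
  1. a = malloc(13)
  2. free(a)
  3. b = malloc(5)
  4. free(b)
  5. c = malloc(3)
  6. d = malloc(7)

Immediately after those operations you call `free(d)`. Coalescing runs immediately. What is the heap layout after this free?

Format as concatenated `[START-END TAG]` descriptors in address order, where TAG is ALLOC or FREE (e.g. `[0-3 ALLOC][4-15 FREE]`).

Op 1: a = malloc(13) -> a = 0; heap: [0-12 ALLOC][13-39 FREE]
Op 2: free(a) -> (freed a); heap: [0-39 FREE]
Op 3: b = malloc(5) -> b = 0; heap: [0-4 ALLOC][5-39 FREE]
Op 4: free(b) -> (freed b); heap: [0-39 FREE]
Op 5: c = malloc(3) -> c = 0; heap: [0-2 ALLOC][3-39 FREE]
Op 6: d = malloc(7) -> d = 3; heap: [0-2 ALLOC][3-9 ALLOC][10-39 FREE]
free(d): d = 3 -> block [3-9 ALLOC]; mark free, coalesce with adjacent free neighbors -> [0-2 ALLOC][3-39 FREE]

Answer: [0-2 ALLOC][3-39 FREE]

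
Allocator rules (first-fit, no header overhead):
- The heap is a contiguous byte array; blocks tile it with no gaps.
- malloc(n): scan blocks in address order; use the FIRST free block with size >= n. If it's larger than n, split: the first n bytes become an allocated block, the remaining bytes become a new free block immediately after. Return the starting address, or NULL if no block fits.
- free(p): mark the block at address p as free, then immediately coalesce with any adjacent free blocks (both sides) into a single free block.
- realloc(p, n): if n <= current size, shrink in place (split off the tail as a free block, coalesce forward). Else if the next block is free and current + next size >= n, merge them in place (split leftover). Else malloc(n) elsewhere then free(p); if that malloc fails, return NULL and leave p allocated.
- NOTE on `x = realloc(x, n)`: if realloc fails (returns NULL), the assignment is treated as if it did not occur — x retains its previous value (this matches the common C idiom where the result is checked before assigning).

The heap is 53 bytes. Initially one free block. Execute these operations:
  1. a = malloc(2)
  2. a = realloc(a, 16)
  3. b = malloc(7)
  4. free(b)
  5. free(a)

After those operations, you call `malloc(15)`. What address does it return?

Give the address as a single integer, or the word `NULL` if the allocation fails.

Answer: 0

Derivation:
Op 1: a = malloc(2) -> a = 0; heap: [0-1 ALLOC][2-52 FREE]
Op 2: a = realloc(a, 16) -> a = 0; heap: [0-15 ALLOC][16-52 FREE]
Op 3: b = malloc(7) -> b = 16; heap: [0-15 ALLOC][16-22 ALLOC][23-52 FREE]
Op 4: free(b) -> (freed b); heap: [0-15 ALLOC][16-52 FREE]
Op 5: free(a) -> (freed a); heap: [0-52 FREE]
malloc(15): first-fit scan over [0-52 FREE] -> 0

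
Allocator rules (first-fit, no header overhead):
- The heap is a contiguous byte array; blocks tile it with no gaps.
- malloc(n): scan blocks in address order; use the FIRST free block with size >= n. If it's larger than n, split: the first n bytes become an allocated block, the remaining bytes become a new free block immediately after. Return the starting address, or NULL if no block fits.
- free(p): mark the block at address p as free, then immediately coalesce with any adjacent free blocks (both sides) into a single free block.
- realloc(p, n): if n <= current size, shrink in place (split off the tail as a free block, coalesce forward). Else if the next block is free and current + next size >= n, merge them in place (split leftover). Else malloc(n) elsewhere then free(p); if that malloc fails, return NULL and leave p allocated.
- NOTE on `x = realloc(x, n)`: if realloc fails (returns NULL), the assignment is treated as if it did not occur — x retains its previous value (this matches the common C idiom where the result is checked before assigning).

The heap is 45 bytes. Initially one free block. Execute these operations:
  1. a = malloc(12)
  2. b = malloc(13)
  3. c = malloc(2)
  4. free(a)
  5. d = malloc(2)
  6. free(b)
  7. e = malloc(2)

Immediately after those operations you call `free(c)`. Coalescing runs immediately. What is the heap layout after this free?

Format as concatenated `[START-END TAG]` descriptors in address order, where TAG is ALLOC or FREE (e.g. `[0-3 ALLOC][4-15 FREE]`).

Answer: [0-1 ALLOC][2-3 ALLOC][4-44 FREE]

Derivation:
Op 1: a = malloc(12) -> a = 0; heap: [0-11 ALLOC][12-44 FREE]
Op 2: b = malloc(13) -> b = 12; heap: [0-11 ALLOC][12-24 ALLOC][25-44 FREE]
Op 3: c = malloc(2) -> c = 25; heap: [0-11 ALLOC][12-24 ALLOC][25-26 ALLOC][27-44 FREE]
Op 4: free(a) -> (freed a); heap: [0-11 FREE][12-24 ALLOC][25-26 ALLOC][27-44 FREE]
Op 5: d = malloc(2) -> d = 0; heap: [0-1 ALLOC][2-11 FREE][12-24 ALLOC][25-26 ALLOC][27-44 FREE]
Op 6: free(b) -> (freed b); heap: [0-1 ALLOC][2-24 FREE][25-26 ALLOC][27-44 FREE]
Op 7: e = malloc(2) -> e = 2; heap: [0-1 ALLOC][2-3 ALLOC][4-24 FREE][25-26 ALLOC][27-44 FREE]
free(c): c = 25 -> block [25-26 ALLOC]; mark free, coalesce with adjacent free neighbors -> [0-1 ALLOC][2-3 ALLOC][4-44 FREE]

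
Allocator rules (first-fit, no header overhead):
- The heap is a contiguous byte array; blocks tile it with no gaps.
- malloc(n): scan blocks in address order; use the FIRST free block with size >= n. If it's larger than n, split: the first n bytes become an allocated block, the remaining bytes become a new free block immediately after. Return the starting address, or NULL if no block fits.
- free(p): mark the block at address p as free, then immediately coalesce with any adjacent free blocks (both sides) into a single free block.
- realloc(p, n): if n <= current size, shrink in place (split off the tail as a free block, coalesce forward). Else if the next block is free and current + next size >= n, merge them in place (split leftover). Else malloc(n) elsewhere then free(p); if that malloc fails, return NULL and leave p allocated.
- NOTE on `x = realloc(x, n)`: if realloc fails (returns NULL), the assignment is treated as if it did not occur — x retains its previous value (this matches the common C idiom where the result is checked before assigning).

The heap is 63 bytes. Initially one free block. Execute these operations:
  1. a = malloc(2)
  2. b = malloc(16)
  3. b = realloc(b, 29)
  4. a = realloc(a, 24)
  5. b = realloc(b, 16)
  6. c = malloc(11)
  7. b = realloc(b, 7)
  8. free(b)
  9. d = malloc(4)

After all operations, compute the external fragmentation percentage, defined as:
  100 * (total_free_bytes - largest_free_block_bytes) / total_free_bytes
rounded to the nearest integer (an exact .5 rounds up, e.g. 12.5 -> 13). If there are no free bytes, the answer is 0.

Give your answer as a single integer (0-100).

Answer: 42

Derivation:
Op 1: a = malloc(2) -> a = 0; heap: [0-1 ALLOC][2-62 FREE]
Op 2: b = malloc(16) -> b = 2; heap: [0-1 ALLOC][2-17 ALLOC][18-62 FREE]
Op 3: b = realloc(b, 29) -> b = 2; heap: [0-1 ALLOC][2-30 ALLOC][31-62 FREE]
Op 4: a = realloc(a, 24) -> a = 31; heap: [0-1 FREE][2-30 ALLOC][31-54 ALLOC][55-62 FREE]
Op 5: b = realloc(b, 16) -> b = 2; heap: [0-1 FREE][2-17 ALLOC][18-30 FREE][31-54 ALLOC][55-62 FREE]
Op 6: c = malloc(11) -> c = 18; heap: [0-1 FREE][2-17 ALLOC][18-28 ALLOC][29-30 FREE][31-54 ALLOC][55-62 FREE]
Op 7: b = realloc(b, 7) -> b = 2; heap: [0-1 FREE][2-8 ALLOC][9-17 FREE][18-28 ALLOC][29-30 FREE][31-54 ALLOC][55-62 FREE]
Op 8: free(b) -> (freed b); heap: [0-17 FREE][18-28 ALLOC][29-30 FREE][31-54 ALLOC][55-62 FREE]
Op 9: d = malloc(4) -> d = 0; heap: [0-3 ALLOC][4-17 FREE][18-28 ALLOC][29-30 FREE][31-54 ALLOC][55-62 FREE]
Free blocks: [14 2 8] total_free=24 largest=14 -> 100*(24-14)/24 = 1000/24 ≈ 41.667 -> rounds to 42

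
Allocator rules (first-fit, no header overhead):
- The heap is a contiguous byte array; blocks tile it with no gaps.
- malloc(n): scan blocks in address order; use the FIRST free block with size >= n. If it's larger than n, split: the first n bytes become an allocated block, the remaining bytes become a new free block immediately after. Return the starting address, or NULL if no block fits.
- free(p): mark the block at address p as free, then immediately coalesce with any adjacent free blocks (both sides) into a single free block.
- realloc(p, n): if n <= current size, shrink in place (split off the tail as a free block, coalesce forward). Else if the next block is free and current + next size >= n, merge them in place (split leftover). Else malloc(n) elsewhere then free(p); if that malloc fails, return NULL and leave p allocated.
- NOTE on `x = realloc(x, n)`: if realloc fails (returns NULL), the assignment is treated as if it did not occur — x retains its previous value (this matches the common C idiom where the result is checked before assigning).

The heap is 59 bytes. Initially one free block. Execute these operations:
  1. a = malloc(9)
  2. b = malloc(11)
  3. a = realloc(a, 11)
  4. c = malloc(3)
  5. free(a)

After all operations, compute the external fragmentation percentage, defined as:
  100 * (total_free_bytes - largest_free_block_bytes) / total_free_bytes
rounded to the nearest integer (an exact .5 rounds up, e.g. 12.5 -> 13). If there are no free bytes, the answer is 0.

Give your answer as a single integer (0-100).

Op 1: a = malloc(9) -> a = 0; heap: [0-8 ALLOC][9-58 FREE]
Op 2: b = malloc(11) -> b = 9; heap: [0-8 ALLOC][9-19 ALLOC][20-58 FREE]
Op 3: a = realloc(a, 11) -> a = 20; heap: [0-8 FREE][9-19 ALLOC][20-30 ALLOC][31-58 FREE]
Op 4: c = malloc(3) -> c = 0; heap: [0-2 ALLOC][3-8 FREE][9-19 ALLOC][20-30 ALLOC][31-58 FREE]
Op 5: free(a) -> (freed a); heap: [0-2 ALLOC][3-8 FREE][9-19 ALLOC][20-58 FREE]
Free blocks: [6 39] total_free=45 largest=39 -> 100*(45-39)/45 = 600/45 ≈ 13.333 -> rounds to 13

Answer: 13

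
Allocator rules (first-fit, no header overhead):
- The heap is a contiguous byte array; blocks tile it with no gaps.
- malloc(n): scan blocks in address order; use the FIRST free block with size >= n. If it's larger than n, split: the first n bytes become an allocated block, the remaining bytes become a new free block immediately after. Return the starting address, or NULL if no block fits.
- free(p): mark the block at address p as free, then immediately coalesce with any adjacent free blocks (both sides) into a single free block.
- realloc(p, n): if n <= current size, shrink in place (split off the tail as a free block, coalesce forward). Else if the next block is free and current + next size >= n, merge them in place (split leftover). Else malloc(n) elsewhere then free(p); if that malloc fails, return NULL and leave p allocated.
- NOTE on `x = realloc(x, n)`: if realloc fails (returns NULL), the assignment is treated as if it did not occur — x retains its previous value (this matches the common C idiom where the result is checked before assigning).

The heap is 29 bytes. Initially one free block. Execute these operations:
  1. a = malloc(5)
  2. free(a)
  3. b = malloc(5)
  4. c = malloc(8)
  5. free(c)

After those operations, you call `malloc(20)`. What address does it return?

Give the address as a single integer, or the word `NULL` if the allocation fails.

Op 1: a = malloc(5) -> a = 0; heap: [0-4 ALLOC][5-28 FREE]
Op 2: free(a) -> (freed a); heap: [0-28 FREE]
Op 3: b = malloc(5) -> b = 0; heap: [0-4 ALLOC][5-28 FREE]
Op 4: c = malloc(8) -> c = 5; heap: [0-4 ALLOC][5-12 ALLOC][13-28 FREE]
Op 5: free(c) -> (freed c); heap: [0-4 ALLOC][5-28 FREE]
malloc(20): first-fit scan over [0-4 ALLOC][5-28 FREE] -> 5

Answer: 5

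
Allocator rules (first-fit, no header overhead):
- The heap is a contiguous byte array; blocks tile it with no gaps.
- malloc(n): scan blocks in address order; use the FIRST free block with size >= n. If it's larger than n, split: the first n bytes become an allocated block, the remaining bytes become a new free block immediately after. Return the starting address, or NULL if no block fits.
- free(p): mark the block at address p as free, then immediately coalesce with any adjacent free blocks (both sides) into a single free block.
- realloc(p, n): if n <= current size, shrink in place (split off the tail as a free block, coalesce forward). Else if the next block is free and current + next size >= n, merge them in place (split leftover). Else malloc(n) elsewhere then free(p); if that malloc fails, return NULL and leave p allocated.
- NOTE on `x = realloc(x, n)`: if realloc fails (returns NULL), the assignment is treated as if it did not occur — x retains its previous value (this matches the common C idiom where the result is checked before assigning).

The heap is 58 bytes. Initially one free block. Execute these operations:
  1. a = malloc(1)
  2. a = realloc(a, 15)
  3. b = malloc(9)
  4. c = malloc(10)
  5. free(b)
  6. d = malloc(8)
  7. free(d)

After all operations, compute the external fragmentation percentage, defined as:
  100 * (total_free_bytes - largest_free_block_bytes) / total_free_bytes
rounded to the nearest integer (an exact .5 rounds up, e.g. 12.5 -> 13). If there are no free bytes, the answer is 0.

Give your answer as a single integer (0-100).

Op 1: a = malloc(1) -> a = 0; heap: [0-0 ALLOC][1-57 FREE]
Op 2: a = realloc(a, 15) -> a = 0; heap: [0-14 ALLOC][15-57 FREE]
Op 3: b = malloc(9) -> b = 15; heap: [0-14 ALLOC][15-23 ALLOC][24-57 FREE]
Op 4: c = malloc(10) -> c = 24; heap: [0-14 ALLOC][15-23 ALLOC][24-33 ALLOC][34-57 FREE]
Op 5: free(b) -> (freed b); heap: [0-14 ALLOC][15-23 FREE][24-33 ALLOC][34-57 FREE]
Op 6: d = malloc(8) -> d = 15; heap: [0-14 ALLOC][15-22 ALLOC][23-23 FREE][24-33 ALLOC][34-57 FREE]
Op 7: free(d) -> (freed d); heap: [0-14 ALLOC][15-23 FREE][24-33 ALLOC][34-57 FREE]
Free blocks: [9 24] total_free=33 largest=24 -> 100*(33-24)/33 = 900/33 ≈ 27.273 -> rounds to 27

Answer: 27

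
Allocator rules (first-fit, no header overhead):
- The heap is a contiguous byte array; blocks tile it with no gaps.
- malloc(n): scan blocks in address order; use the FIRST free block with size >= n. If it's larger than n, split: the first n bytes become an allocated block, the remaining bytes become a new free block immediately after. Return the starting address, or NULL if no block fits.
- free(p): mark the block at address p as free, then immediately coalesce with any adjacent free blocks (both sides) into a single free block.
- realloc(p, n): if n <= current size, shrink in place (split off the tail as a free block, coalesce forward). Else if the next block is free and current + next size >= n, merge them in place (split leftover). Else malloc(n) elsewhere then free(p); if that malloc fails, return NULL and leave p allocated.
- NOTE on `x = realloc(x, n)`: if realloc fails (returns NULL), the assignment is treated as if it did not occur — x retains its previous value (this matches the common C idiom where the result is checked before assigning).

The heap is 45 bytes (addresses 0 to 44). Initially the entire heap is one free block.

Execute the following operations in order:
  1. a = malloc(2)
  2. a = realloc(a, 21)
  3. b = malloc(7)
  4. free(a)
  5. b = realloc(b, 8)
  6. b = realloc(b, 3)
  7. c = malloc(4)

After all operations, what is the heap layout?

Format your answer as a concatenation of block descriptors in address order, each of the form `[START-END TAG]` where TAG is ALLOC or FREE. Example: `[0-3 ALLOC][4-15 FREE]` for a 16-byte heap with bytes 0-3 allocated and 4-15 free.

Answer: [0-3 ALLOC][4-20 FREE][21-23 ALLOC][24-44 FREE]

Derivation:
Op 1: a = malloc(2) -> a = 0; heap: [0-1 ALLOC][2-44 FREE]
Op 2: a = realloc(a, 21) -> a = 0; heap: [0-20 ALLOC][21-44 FREE]
Op 3: b = malloc(7) -> b = 21; heap: [0-20 ALLOC][21-27 ALLOC][28-44 FREE]
Op 4: free(a) -> (freed a); heap: [0-20 FREE][21-27 ALLOC][28-44 FREE]
Op 5: b = realloc(b, 8) -> b = 21; heap: [0-20 FREE][21-28 ALLOC][29-44 FREE]
Op 6: b = realloc(b, 3) -> b = 21; heap: [0-20 FREE][21-23 ALLOC][24-44 FREE]
Op 7: c = malloc(4) -> c = 0; heap: [0-3 ALLOC][4-20 FREE][21-23 ALLOC][24-44 FREE]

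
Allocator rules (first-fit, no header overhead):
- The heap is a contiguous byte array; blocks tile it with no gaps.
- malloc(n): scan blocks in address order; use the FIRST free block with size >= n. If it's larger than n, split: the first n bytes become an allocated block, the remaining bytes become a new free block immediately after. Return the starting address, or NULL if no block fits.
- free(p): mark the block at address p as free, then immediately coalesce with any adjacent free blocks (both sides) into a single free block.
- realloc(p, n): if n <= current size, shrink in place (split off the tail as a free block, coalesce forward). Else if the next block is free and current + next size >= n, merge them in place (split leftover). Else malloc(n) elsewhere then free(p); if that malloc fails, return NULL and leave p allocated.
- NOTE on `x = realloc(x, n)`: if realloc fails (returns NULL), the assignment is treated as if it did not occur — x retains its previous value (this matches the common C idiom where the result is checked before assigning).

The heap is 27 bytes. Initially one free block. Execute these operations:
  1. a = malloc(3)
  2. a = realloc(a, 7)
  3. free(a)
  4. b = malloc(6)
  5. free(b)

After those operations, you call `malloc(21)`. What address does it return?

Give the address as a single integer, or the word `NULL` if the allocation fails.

Op 1: a = malloc(3) -> a = 0; heap: [0-2 ALLOC][3-26 FREE]
Op 2: a = realloc(a, 7) -> a = 0; heap: [0-6 ALLOC][7-26 FREE]
Op 3: free(a) -> (freed a); heap: [0-26 FREE]
Op 4: b = malloc(6) -> b = 0; heap: [0-5 ALLOC][6-26 FREE]
Op 5: free(b) -> (freed b); heap: [0-26 FREE]
malloc(21): first-fit scan over [0-26 FREE] -> 0

Answer: 0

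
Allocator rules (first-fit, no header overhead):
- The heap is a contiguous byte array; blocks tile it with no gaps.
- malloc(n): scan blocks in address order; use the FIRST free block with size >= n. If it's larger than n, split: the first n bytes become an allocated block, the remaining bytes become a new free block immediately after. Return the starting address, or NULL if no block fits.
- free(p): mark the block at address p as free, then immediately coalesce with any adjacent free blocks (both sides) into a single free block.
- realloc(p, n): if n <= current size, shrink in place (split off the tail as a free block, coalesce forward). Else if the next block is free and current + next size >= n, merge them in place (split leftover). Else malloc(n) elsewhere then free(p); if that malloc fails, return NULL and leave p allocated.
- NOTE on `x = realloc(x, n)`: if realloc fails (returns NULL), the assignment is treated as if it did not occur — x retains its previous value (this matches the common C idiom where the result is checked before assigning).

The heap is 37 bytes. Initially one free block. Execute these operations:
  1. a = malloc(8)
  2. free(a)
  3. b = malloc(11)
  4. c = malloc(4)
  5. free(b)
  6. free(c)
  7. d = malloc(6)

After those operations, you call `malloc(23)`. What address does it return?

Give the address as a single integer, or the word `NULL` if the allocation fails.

Answer: 6

Derivation:
Op 1: a = malloc(8) -> a = 0; heap: [0-7 ALLOC][8-36 FREE]
Op 2: free(a) -> (freed a); heap: [0-36 FREE]
Op 3: b = malloc(11) -> b = 0; heap: [0-10 ALLOC][11-36 FREE]
Op 4: c = malloc(4) -> c = 11; heap: [0-10 ALLOC][11-14 ALLOC][15-36 FREE]
Op 5: free(b) -> (freed b); heap: [0-10 FREE][11-14 ALLOC][15-36 FREE]
Op 6: free(c) -> (freed c); heap: [0-36 FREE]
Op 7: d = malloc(6) -> d = 0; heap: [0-5 ALLOC][6-36 FREE]
malloc(23): first-fit scan over [0-5 ALLOC][6-36 FREE] -> 6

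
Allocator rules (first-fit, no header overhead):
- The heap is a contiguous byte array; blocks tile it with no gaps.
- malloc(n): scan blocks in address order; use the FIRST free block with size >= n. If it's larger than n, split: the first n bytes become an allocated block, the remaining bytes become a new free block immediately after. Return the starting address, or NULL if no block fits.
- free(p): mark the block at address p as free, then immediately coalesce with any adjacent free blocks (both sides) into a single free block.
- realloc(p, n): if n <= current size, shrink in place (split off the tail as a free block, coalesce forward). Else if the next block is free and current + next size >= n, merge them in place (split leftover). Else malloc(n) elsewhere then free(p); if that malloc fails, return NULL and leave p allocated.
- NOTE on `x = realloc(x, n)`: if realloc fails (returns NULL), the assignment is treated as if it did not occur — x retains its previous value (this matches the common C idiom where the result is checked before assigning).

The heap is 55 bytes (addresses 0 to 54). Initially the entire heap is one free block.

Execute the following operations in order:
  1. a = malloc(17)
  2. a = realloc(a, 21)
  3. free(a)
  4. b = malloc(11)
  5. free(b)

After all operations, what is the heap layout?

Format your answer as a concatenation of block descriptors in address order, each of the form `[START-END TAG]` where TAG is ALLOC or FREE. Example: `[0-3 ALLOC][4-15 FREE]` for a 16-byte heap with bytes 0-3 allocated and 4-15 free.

Answer: [0-54 FREE]

Derivation:
Op 1: a = malloc(17) -> a = 0; heap: [0-16 ALLOC][17-54 FREE]
Op 2: a = realloc(a, 21) -> a = 0; heap: [0-20 ALLOC][21-54 FREE]
Op 3: free(a) -> (freed a); heap: [0-54 FREE]
Op 4: b = malloc(11) -> b = 0; heap: [0-10 ALLOC][11-54 FREE]
Op 5: free(b) -> (freed b); heap: [0-54 FREE]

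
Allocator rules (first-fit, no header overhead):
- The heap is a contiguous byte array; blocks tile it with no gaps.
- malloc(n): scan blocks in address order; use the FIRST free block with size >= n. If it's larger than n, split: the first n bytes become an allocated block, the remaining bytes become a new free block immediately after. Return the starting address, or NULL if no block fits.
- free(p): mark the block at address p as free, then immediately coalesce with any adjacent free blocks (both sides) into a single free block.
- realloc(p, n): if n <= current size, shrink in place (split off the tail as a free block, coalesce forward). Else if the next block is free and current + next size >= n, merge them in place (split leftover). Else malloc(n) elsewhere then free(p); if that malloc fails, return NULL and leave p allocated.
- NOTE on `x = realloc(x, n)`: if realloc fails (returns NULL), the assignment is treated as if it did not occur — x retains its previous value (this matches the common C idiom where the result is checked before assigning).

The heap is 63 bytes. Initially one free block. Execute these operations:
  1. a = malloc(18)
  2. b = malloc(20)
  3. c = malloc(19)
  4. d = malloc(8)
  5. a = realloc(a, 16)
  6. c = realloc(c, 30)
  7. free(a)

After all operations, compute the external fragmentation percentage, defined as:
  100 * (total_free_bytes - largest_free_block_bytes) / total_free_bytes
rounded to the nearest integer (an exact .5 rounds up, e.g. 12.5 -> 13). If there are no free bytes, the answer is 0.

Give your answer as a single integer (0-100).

Answer: 25

Derivation:
Op 1: a = malloc(18) -> a = 0; heap: [0-17 ALLOC][18-62 FREE]
Op 2: b = malloc(20) -> b = 18; heap: [0-17 ALLOC][18-37 ALLOC][38-62 FREE]
Op 3: c = malloc(19) -> c = 38; heap: [0-17 ALLOC][18-37 ALLOC][38-56 ALLOC][57-62 FREE]
Op 4: d = malloc(8) -> d = NULL; heap: [0-17 ALLOC][18-37 ALLOC][38-56 ALLOC][57-62 FREE]
Op 5: a = realloc(a, 16) -> a = 0; heap: [0-15 ALLOC][16-17 FREE][18-37 ALLOC][38-56 ALLOC][57-62 FREE]
Op 6: c = realloc(c, 30) -> NULL (c unchanged); heap: [0-15 ALLOC][16-17 FREE][18-37 ALLOC][38-56 ALLOC][57-62 FREE]
Op 7: free(a) -> (freed a); heap: [0-17 FREE][18-37 ALLOC][38-56 ALLOC][57-62 FREE]
Free blocks: [18 6] total_free=24 largest=18 -> 100*(24-18)/24 = 600/24 = 25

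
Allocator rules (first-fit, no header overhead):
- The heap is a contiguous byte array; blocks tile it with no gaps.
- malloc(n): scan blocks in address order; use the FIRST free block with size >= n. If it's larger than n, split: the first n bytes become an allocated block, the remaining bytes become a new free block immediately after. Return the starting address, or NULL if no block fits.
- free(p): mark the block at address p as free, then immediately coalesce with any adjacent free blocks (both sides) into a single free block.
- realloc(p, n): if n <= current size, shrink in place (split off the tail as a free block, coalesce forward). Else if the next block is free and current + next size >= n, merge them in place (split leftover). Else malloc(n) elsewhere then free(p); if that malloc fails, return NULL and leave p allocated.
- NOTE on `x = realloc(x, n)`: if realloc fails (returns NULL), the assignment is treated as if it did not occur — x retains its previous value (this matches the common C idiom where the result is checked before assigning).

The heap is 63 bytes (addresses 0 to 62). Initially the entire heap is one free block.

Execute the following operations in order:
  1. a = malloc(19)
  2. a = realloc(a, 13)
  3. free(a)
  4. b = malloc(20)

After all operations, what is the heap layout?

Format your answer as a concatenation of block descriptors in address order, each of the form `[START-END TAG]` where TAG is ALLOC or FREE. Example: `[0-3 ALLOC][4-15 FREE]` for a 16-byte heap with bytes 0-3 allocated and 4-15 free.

Answer: [0-19 ALLOC][20-62 FREE]

Derivation:
Op 1: a = malloc(19) -> a = 0; heap: [0-18 ALLOC][19-62 FREE]
Op 2: a = realloc(a, 13) -> a = 0; heap: [0-12 ALLOC][13-62 FREE]
Op 3: free(a) -> (freed a); heap: [0-62 FREE]
Op 4: b = malloc(20) -> b = 0; heap: [0-19 ALLOC][20-62 FREE]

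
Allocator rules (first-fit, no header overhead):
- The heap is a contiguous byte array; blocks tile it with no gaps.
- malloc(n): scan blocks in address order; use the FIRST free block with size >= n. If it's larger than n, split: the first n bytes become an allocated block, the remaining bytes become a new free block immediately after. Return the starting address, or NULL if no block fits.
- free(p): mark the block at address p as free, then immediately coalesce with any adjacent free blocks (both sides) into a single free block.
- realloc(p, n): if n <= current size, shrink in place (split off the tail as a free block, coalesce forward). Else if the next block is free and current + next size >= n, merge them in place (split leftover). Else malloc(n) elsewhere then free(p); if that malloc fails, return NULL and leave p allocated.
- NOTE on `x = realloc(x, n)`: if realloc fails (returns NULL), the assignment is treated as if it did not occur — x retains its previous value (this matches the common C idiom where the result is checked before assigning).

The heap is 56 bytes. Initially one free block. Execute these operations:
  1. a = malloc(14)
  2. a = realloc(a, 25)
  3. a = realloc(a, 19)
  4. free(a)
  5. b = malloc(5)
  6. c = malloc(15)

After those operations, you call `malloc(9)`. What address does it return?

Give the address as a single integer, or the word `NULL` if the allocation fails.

Answer: 20

Derivation:
Op 1: a = malloc(14) -> a = 0; heap: [0-13 ALLOC][14-55 FREE]
Op 2: a = realloc(a, 25) -> a = 0; heap: [0-24 ALLOC][25-55 FREE]
Op 3: a = realloc(a, 19) -> a = 0; heap: [0-18 ALLOC][19-55 FREE]
Op 4: free(a) -> (freed a); heap: [0-55 FREE]
Op 5: b = malloc(5) -> b = 0; heap: [0-4 ALLOC][5-55 FREE]
Op 6: c = malloc(15) -> c = 5; heap: [0-4 ALLOC][5-19 ALLOC][20-55 FREE]
malloc(9): first-fit scan over [0-4 ALLOC][5-19 ALLOC][20-55 FREE] -> 20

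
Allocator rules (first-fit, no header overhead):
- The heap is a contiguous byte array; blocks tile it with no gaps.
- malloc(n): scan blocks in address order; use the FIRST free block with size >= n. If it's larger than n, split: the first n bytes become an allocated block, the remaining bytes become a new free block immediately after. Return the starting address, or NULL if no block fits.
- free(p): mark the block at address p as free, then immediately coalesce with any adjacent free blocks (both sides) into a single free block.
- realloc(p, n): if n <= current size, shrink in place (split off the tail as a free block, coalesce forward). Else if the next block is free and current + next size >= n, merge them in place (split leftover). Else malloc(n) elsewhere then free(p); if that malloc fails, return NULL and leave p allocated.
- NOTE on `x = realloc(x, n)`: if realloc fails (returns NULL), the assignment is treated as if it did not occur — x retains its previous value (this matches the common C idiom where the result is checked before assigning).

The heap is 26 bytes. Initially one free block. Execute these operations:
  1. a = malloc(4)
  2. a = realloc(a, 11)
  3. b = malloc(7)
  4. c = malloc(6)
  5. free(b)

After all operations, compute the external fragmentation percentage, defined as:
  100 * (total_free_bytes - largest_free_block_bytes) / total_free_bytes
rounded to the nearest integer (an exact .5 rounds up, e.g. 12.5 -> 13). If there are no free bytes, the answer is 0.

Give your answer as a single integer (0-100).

Answer: 22

Derivation:
Op 1: a = malloc(4) -> a = 0; heap: [0-3 ALLOC][4-25 FREE]
Op 2: a = realloc(a, 11) -> a = 0; heap: [0-10 ALLOC][11-25 FREE]
Op 3: b = malloc(7) -> b = 11; heap: [0-10 ALLOC][11-17 ALLOC][18-25 FREE]
Op 4: c = malloc(6) -> c = 18; heap: [0-10 ALLOC][11-17 ALLOC][18-23 ALLOC][24-25 FREE]
Op 5: free(b) -> (freed b); heap: [0-10 ALLOC][11-17 FREE][18-23 ALLOC][24-25 FREE]
Free blocks: [7 2] total_free=9 largest=7 -> 100*(9-7)/9 = 200/9 ≈ 22.222 -> rounds to 22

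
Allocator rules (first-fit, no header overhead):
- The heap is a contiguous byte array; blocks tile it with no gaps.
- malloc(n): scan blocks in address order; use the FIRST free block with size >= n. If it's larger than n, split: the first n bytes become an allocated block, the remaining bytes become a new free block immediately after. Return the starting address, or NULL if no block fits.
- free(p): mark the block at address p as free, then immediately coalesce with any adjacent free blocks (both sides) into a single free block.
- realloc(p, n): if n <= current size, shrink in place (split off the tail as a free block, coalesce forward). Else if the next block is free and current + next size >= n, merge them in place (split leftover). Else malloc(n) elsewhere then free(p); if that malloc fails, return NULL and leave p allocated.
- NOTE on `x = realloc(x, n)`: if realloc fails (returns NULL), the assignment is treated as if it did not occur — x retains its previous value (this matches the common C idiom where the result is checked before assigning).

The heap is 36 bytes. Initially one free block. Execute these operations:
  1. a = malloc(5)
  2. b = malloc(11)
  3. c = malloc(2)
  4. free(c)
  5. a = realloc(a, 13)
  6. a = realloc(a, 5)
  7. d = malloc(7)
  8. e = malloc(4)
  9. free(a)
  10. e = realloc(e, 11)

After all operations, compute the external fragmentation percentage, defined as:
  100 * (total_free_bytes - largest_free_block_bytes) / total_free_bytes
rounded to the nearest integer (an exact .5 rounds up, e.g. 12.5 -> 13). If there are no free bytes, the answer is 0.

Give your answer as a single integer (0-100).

Op 1: a = malloc(5) -> a = 0; heap: [0-4 ALLOC][5-35 FREE]
Op 2: b = malloc(11) -> b = 5; heap: [0-4 ALLOC][5-15 ALLOC][16-35 FREE]
Op 3: c = malloc(2) -> c = 16; heap: [0-4 ALLOC][5-15 ALLOC][16-17 ALLOC][18-35 FREE]
Op 4: free(c) -> (freed c); heap: [0-4 ALLOC][5-15 ALLOC][16-35 FREE]
Op 5: a = realloc(a, 13) -> a = 16; heap: [0-4 FREE][5-15 ALLOC][16-28 ALLOC][29-35 FREE]
Op 6: a = realloc(a, 5) -> a = 16; heap: [0-4 FREE][5-15 ALLOC][16-20 ALLOC][21-35 FREE]
Op 7: d = malloc(7) -> d = 21; heap: [0-4 FREE][5-15 ALLOC][16-20 ALLOC][21-27 ALLOC][28-35 FREE]
Op 8: e = malloc(4) -> e = 0; heap: [0-3 ALLOC][4-4 FREE][5-15 ALLOC][16-20 ALLOC][21-27 ALLOC][28-35 FREE]
Op 9: free(a) -> (freed a); heap: [0-3 ALLOC][4-4 FREE][5-15 ALLOC][16-20 FREE][21-27 ALLOC][28-35 FREE]
Op 10: e = realloc(e, 11) -> NULL (e unchanged); heap: [0-3 ALLOC][4-4 FREE][5-15 ALLOC][16-20 FREE][21-27 ALLOC][28-35 FREE]
Free blocks: [1 5 8] total_free=14 largest=8 -> 100*(14-8)/14 = 600/14 ≈ 42.857 -> rounds to 43

Answer: 43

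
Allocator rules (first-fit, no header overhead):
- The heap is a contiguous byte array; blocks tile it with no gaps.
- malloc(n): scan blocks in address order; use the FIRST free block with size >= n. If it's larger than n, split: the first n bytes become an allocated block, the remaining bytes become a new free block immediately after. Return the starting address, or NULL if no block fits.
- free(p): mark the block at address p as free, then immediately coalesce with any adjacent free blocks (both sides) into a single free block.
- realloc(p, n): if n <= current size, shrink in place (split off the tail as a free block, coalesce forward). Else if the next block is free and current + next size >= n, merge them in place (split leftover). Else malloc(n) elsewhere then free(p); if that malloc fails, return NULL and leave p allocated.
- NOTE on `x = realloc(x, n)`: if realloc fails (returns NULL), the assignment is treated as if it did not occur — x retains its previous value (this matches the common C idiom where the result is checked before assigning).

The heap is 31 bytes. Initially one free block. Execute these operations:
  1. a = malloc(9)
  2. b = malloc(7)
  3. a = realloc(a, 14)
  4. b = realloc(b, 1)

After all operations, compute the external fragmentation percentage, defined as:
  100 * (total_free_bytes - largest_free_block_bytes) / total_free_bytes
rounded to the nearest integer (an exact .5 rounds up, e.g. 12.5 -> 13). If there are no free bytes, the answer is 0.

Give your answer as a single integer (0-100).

Answer: 44

Derivation:
Op 1: a = malloc(9) -> a = 0; heap: [0-8 ALLOC][9-30 FREE]
Op 2: b = malloc(7) -> b = 9; heap: [0-8 ALLOC][9-15 ALLOC][16-30 FREE]
Op 3: a = realloc(a, 14) -> a = 16; heap: [0-8 FREE][9-15 ALLOC][16-29 ALLOC][30-30 FREE]
Op 4: b = realloc(b, 1) -> b = 9; heap: [0-8 FREE][9-9 ALLOC][10-15 FREE][16-29 ALLOC][30-30 FREE]
Free blocks: [9 6 1] total_free=16 largest=9 -> 100*(16-9)/16 = 700/16 = 43.75 -> rounds to 44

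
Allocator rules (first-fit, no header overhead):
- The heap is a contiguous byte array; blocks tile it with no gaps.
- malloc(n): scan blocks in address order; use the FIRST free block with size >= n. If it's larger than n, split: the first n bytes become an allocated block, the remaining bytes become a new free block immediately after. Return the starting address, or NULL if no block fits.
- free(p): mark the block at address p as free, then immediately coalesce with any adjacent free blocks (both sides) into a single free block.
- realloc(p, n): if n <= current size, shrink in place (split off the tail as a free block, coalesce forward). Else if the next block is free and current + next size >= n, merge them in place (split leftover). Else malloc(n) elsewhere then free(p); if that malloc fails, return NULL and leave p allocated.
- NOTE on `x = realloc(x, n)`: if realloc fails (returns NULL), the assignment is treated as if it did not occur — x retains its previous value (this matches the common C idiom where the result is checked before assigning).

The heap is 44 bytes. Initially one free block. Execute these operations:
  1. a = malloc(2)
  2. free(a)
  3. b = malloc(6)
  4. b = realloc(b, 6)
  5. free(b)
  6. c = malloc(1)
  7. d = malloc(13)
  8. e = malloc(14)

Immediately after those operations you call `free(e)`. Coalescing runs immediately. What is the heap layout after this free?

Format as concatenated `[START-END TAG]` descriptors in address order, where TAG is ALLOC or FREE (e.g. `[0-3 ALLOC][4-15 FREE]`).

Answer: [0-0 ALLOC][1-13 ALLOC][14-43 FREE]

Derivation:
Op 1: a = malloc(2) -> a = 0; heap: [0-1 ALLOC][2-43 FREE]
Op 2: free(a) -> (freed a); heap: [0-43 FREE]
Op 3: b = malloc(6) -> b = 0; heap: [0-5 ALLOC][6-43 FREE]
Op 4: b = realloc(b, 6) -> b = 0; heap: [0-5 ALLOC][6-43 FREE]
Op 5: free(b) -> (freed b); heap: [0-43 FREE]
Op 6: c = malloc(1) -> c = 0; heap: [0-0 ALLOC][1-43 FREE]
Op 7: d = malloc(13) -> d = 1; heap: [0-0 ALLOC][1-13 ALLOC][14-43 FREE]
Op 8: e = malloc(14) -> e = 14; heap: [0-0 ALLOC][1-13 ALLOC][14-27 ALLOC][28-43 FREE]
free(e): e = 14 -> block [14-27 ALLOC]; mark free, coalesce with adjacent free neighbors -> [0-0 ALLOC][1-13 ALLOC][14-43 FREE]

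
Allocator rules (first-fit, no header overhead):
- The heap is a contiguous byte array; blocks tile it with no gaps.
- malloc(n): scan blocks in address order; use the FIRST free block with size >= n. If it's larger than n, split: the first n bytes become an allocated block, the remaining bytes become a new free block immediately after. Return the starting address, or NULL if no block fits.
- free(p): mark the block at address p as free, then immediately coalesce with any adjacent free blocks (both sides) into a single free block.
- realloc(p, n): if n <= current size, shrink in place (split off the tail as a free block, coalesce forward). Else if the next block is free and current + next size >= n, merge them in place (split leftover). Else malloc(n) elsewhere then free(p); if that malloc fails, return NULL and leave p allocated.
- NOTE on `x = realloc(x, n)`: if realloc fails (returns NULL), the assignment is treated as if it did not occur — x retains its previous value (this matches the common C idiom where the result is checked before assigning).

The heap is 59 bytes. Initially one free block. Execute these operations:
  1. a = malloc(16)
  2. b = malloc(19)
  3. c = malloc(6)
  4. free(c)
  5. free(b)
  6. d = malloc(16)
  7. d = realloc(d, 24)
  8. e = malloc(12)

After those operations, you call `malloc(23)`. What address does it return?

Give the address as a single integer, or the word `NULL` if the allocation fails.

Answer: NULL

Derivation:
Op 1: a = malloc(16) -> a = 0; heap: [0-15 ALLOC][16-58 FREE]
Op 2: b = malloc(19) -> b = 16; heap: [0-15 ALLOC][16-34 ALLOC][35-58 FREE]
Op 3: c = malloc(6) -> c = 35; heap: [0-15 ALLOC][16-34 ALLOC][35-40 ALLOC][41-58 FREE]
Op 4: free(c) -> (freed c); heap: [0-15 ALLOC][16-34 ALLOC][35-58 FREE]
Op 5: free(b) -> (freed b); heap: [0-15 ALLOC][16-58 FREE]
Op 6: d = malloc(16) -> d = 16; heap: [0-15 ALLOC][16-31 ALLOC][32-58 FREE]
Op 7: d = realloc(d, 24) -> d = 16; heap: [0-15 ALLOC][16-39 ALLOC][40-58 FREE]
Op 8: e = malloc(12) -> e = 40; heap: [0-15 ALLOC][16-39 ALLOC][40-51 ALLOC][52-58 FREE]
malloc(23): first-fit scan over [0-15 ALLOC][16-39 ALLOC][40-51 ALLOC][52-58 FREE] -> NULL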